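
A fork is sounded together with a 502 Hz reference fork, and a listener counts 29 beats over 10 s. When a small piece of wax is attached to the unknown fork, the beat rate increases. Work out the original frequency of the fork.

499.1 Hz

Beat frequency = 29/10 = 2.9 Hz.
|f − 502| = 2.9, so the fork was at either 499.1 Hz or 504.9 Hz.
Loading a fork with wax lowers its frequency; the adjustment lowers the fork's frequency.
The beat rate rose, so the adjustment moved the fork further from 502 Hz — it was already below the reference.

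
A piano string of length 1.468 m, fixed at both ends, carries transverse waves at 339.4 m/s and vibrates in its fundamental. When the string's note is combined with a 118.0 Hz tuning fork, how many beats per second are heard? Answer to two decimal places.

For a string fixed at both ends, f_n = n·v/(2L) = 1·339.4/(2·1.468) = 115.5995 Hz.
f_beat = |115.5995 − 118.0| = 2.40 Hz.

2.40 Hz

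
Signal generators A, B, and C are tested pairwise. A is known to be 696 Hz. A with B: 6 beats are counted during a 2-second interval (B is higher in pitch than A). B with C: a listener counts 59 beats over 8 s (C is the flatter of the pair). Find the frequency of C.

A–B: Beat frequency = 6/2 = 3 Hz.
B is above A, so f_B = 696 + 3 = 699 Hz.
B–C: Beat frequency = 59/8 = 7.375 Hz.
C is below B, so f_C = 699 − 7.375 = 691.625 Hz.

691.625 Hz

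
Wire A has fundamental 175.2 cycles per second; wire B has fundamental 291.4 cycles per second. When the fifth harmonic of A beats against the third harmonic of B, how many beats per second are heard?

1.8 Hz

Fifth harmonic of the first: 5·175.2 = 876.0 Hz.
Third harmonic of the second: 3·291.4 = 874.2 Hz.
f_beat = |876.0 − 874.2| = 1.8 Hz.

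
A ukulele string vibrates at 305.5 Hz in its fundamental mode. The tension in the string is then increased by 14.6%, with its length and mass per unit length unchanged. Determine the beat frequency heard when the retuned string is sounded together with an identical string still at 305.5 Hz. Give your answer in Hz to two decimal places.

21.54 Hz

For a string, f ∝ √T, so the new frequency is 305.5·√1.146 = 327.0420 Hz.
f_beat = |327.0420 − 305.5| = 21.54 Hz.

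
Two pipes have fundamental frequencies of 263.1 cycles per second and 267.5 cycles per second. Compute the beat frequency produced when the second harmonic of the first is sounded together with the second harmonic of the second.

Second harmonic of the first: 2·263.1 = 526.2 Hz.
Second harmonic of the second: 2·267.5 = 535.0 Hz.
f_beat = |526.2 − 535.0| = 8.8 Hz.

8.8 Hz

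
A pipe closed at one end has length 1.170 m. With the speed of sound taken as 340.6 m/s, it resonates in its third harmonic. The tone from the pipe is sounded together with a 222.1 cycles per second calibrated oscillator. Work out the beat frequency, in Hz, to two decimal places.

Closed pipe (odd harmonics): f_n = n·v/(4L) = 3·340.6/(4·1.170) = 218.3333 Hz.
f_beat = |218.3333 − 222.1| = 3.77 Hz.

3.77 Hz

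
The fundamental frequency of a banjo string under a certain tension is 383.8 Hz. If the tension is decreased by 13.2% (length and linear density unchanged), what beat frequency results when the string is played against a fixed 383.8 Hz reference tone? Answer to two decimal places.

26.23 Hz

For a string, f ∝ √T, so the new frequency is 383.8·√0.868 = 357.5731 Hz.
f_beat = |357.5731 − 383.8| = 26.23 Hz.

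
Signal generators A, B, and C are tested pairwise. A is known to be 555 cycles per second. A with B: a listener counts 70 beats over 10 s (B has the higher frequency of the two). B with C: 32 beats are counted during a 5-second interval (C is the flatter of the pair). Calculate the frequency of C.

A–B: Beat frequency = 70/10 = 7 Hz.
B is above A, so f_B = 555 + 7 = 562 Hz.
B–C: Beat frequency = 32/5 = 6.4 Hz.
C is below B, so f_C = 562 − 6.4 = 555.6 Hz.

555.6 Hz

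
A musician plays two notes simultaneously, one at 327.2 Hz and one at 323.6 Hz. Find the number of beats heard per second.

The beat frequency equals the magnitude of the frequency difference.
|327.2 − 323.6| = 3.6 Hz.

3.6 Hz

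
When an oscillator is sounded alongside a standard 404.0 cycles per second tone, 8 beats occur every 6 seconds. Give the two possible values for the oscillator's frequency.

Beat frequency = 8/6 = 1.3333 Hz.
|f − 404.0| = 1.3333, so f = 404.0 ± 1.3333.

402.6667 Hz or 405.3333 Hz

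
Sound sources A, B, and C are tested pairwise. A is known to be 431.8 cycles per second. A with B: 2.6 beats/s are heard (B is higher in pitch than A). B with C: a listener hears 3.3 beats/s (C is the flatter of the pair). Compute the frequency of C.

431.1 Hz

B is above A, so f_B = 431.8 + 2.6 = 434.4 Hz.
C is below B, so f_C = 434.4 − 3.3 = 431.1 Hz.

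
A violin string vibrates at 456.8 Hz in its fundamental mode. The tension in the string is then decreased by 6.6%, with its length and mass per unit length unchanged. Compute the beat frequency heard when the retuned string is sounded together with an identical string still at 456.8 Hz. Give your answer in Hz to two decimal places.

15.33 Hz

For a string, f ∝ √T, so the new frequency is 456.8·√0.934 = 441.4683 Hz.
f_beat = |441.4683 − 456.8| = 15.33 Hz.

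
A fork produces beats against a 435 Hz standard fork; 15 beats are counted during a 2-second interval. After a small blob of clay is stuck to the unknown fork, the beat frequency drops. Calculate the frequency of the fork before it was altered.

442.5 Hz

Beat frequency = 15/2 = 7.5 Hz.
|f − 435| = 7.5, so the fork was at either 427.5 Hz or 442.5 Hz.
Adding mass to a fork lowers its frequency; the adjustment lowers the fork's frequency.
The beat rate fell, so the adjustment moved the fork toward 435 Hz — it must have started above the reference.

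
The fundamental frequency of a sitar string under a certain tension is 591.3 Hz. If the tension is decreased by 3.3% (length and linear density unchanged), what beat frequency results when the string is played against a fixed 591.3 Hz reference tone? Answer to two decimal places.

9.84 Hz

For a string, f ∝ √T, so the new frequency is 591.3·√0.967 = 581.4617 Hz.
f_beat = |581.4617 − 591.3| = 9.84 Hz.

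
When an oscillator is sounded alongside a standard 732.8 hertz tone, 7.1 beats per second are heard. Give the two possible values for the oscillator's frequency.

725.7 Hz or 739.9 Hz

|f − 732.8| = 7.1, so f = 732.8 ± 7.1.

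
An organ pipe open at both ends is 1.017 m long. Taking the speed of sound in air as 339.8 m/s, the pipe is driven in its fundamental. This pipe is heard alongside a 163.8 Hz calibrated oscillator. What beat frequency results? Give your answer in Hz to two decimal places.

Open pipe: f_n = n·v/(2L) = 1·339.8/(2·1.017) = 167.0600 Hz.
f_beat = |167.0600 − 163.8| = 3.26 Hz.

3.26 Hz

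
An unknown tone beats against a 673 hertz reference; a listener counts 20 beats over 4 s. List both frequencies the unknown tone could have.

668 Hz or 678 Hz

Beat frequency = 20/4 = 5 Hz.
|f − 673| = 5, so f = 673 ± 5.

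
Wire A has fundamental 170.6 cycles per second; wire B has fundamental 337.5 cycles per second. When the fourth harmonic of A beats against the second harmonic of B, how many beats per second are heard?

7.4 Hz

Fourth harmonic of the first: 4·170.6 = 682.4 Hz.
Second harmonic of the second: 2·337.5 = 675.0 Hz.
f_beat = |682.4 − 675.0| = 7.4 Hz.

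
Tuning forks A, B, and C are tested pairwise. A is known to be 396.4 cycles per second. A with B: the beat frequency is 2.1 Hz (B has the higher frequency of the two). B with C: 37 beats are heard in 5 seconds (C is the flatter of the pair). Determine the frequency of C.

B is above A, so f_B = 396.4 + 2.1 = 398.5 Hz.
B–C: Beat frequency = 37/5 = 7.4 Hz.
C is below B, so f_C = 398.5 − 7.4 = 391.1 Hz.

391.1 Hz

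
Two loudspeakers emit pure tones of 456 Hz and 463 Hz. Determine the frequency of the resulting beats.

7 Hz

The beat frequency equals the magnitude of the frequency difference.
|456 − 463| = 7 Hz.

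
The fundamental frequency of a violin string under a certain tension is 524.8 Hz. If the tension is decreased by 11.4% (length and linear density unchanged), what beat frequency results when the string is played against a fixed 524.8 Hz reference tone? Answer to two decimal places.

For a string, f ∝ √T, so the new frequency is 524.8·√0.886 = 493.9815 Hz.
f_beat = |493.9815 − 524.8| = 30.82 Hz.

30.82 Hz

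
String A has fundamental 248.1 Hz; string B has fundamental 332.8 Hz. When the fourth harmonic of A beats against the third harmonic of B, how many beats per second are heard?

6.0 Hz

Fourth harmonic of the first: 4·248.1 = 992.4 Hz.
Third harmonic of the second: 3·332.8 = 998.4 Hz.
f_beat = |992.4 − 998.4| = 6.0 Hz.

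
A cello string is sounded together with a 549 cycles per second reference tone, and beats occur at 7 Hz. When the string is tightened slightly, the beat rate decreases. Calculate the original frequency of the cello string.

|f − 549| = 7, so the cello string was at either 542 Hz or 556 Hz.
Increasing tension raises a string's frequency; the adjustment raises the cello string's frequency.
The beat rate fell, so the adjustment moved the cello string toward 549 Hz — it must have started below the reference.

542 Hz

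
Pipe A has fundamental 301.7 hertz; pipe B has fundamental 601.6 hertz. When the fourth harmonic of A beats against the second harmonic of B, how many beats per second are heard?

Fourth harmonic of the first: 4·301.7 = 1206.8 Hz.
Second harmonic of the second: 2·601.6 = 1203.2 Hz.
f_beat = |1206.8 − 1203.2| = 3.6 Hz.

3.6 Hz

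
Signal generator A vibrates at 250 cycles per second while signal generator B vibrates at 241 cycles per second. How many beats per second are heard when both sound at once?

9 Hz

Beats arise from superposition of two nearby frequencies; the beat rate is |f₁ − f₂|.
|250 − 241| = 9 Hz.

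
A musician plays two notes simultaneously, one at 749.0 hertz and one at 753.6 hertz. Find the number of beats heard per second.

4.6 Hz

Beats arise from superposition of two nearby frequencies; the beat rate is |f₁ − f₂|.
|749.0 − 753.6| = 4.6 Hz.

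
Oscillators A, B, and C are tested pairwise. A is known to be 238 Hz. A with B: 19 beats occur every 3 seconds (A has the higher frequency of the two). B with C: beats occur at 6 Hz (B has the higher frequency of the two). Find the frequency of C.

A–B: Beat frequency = 19/3 = 6.3333 Hz.
B is below A, so f_B = 238 − 6.3333 = 231.6667 Hz.
C is below B, so f_C = 231.6667 − 6 = 225.6667 Hz.

225.6667 Hz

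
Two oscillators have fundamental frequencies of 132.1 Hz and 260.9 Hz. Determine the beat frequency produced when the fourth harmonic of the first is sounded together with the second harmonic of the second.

Fourth harmonic of the first: 4·132.1 = 528.4 Hz.
Second harmonic of the second: 2·260.9 = 521.8 Hz.
f_beat = |528.4 − 521.8| = 6.6 Hz.

6.6 Hz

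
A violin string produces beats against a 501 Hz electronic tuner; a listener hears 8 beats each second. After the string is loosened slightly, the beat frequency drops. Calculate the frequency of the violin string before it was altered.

509 Hz

|f − 501| = 8, so the violin string was at either 493 Hz or 509 Hz.
Reducing tension lowers a string's frequency; the adjustment lowers the violin string's frequency.
The beat rate fell, so the adjustment moved the violin string toward 501 Hz — it must have started above the reference.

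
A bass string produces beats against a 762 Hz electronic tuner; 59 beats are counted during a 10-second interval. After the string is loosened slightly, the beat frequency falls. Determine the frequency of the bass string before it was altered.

Beat frequency = 59/10 = 5.9 Hz.
|f − 762| = 5.9, so the bass string was at either 756.1 Hz or 767.9 Hz.
Reducing tension lowers a string's frequency; the adjustment lowers the bass string's frequency.
The beat rate fell, so the adjustment moved the bass string toward 762 Hz — it must have started above the reference.

767.9 Hz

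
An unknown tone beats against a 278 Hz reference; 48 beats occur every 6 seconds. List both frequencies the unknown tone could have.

Beat frequency = 48/6 = 8 Hz.
|f − 278| = 8, so f = 278 ± 8.

270 Hz or 286 Hz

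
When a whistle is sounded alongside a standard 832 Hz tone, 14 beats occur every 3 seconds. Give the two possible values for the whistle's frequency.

Beat frequency = 14/3 = 4.6667 Hz.
|f − 832| = 4.6667, so f = 832 ± 4.6667.

827.3333 Hz or 836.6667 Hz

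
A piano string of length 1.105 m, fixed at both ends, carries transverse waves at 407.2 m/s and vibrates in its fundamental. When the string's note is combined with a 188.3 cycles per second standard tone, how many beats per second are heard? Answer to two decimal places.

For a string fixed at both ends, f_n = n·v/(2L) = 1·407.2/(2·1.105) = 184.2534 Hz.
f_beat = |184.2534 − 188.3| = 4.05 Hz.

4.05 Hz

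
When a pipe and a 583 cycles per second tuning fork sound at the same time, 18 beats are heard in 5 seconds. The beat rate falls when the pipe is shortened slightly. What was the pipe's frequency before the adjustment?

579.4 Hz

Beat frequency = 18/5 = 3.6 Hz.
|f − 583| = 3.6, so the pipe was at either 579.4 Hz or 586.6 Hz.
A shorter pipe has a higher fundamental; the adjustment raises the pipe's frequency.
The beat rate fell, so the adjustment moved the pipe toward 583 Hz — it must have started below the reference.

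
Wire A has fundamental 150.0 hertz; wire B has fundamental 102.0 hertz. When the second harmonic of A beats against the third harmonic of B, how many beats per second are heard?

6.0 Hz

Second harmonic of the first: 2·150.0 = 300.0 Hz.
Third harmonic of the second: 3·102.0 = 306.0 Hz.
f_beat = |300.0 − 306.0| = 6.0 Hz.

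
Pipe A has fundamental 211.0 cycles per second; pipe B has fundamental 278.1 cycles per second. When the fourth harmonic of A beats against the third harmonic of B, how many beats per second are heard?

Fourth harmonic of the first: 4·211.0 = 844.0 Hz.
Third harmonic of the second: 3·278.1 = 834.3 Hz.
f_beat = |844.0 − 834.3| = 9.7 Hz.

9.7 Hz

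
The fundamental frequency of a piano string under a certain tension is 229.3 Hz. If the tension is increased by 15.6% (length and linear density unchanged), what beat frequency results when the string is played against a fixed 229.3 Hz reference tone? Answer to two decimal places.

For a string, f ∝ √T, so the new frequency is 229.3·√1.156 = 246.5375 Hz.
f_beat = |246.5375 − 229.3| = 17.24 Hz.

17.24 Hz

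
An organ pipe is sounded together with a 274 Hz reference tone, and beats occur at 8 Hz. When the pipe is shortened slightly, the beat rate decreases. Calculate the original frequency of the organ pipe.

266 Hz

|f − 274| = 8, so the organ pipe was at either 266 Hz or 282 Hz.
A shorter pipe has a higher fundamental; the adjustment raises the organ pipe's frequency.
The beat rate fell, so the adjustment moved the organ pipe toward 274 Hz — it must have started below the reference.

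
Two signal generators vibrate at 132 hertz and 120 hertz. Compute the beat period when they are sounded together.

0.083 s

f_beat = |132 − 120| = 12 Hz.
Beat period T = 1 / f_beat = 1 / 12 s.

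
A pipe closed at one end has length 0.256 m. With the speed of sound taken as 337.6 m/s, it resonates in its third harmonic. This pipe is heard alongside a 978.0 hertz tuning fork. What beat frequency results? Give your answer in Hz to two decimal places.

Closed pipe (odd harmonics): f_n = n·v/(4L) = 3·337.6/(4·0.256) = 989.0625 Hz.
f_beat = |989.0625 − 978.0| = 11.06 Hz.

11.06 Hz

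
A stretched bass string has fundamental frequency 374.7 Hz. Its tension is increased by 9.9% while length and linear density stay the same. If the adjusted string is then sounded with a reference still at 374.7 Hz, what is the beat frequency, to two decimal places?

For a string, f ∝ √T, so the new frequency is 374.7·√1.099 = 392.8100 Hz.
f_beat = |392.8100 − 374.7| = 18.11 Hz.

18.11 Hz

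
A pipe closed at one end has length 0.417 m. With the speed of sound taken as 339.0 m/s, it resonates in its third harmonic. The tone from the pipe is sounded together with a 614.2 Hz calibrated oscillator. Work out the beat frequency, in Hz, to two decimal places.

4.49 Hz

Closed pipe (odd harmonics): f_n = n·v/(4L) = 3·339.0/(4·0.417) = 609.7122 Hz.
f_beat = |609.7122 − 614.2| = 4.49 Hz.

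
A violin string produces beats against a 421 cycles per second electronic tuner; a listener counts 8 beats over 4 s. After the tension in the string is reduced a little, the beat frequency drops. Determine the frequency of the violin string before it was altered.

Beat frequency = 8/4 = 2 Hz.
|f − 421| = 2, so the violin string was at either 419 Hz or 423 Hz.
Lower tension means lower frequency; the adjustment lowers the violin string's frequency.
The beat rate fell, so the adjustment moved the violin string toward 421 Hz — it must have started above the reference.

423 Hz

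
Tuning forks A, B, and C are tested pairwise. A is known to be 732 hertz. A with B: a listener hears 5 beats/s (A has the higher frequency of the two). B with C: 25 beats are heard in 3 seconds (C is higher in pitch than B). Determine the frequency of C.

B is below A, so f_B = 732 − 5 = 727 Hz.
B–C: Beat frequency = 25/3 = 8.3333 Hz.
C is above B, so f_C = 727 + 8.3333 = 735.3333 Hz.

735.3333 Hz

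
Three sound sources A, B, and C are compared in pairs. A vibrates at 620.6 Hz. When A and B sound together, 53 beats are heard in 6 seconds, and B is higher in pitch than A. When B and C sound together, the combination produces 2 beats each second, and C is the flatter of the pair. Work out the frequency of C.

627.4333 Hz

A–B: Beat frequency = 53/6 = 8.8333 Hz.
B is above A, so f_B = 620.6 + 8.8333 = 629.4333 Hz.
C is below B, so f_C = 629.4333 − 2 = 627.4333 Hz.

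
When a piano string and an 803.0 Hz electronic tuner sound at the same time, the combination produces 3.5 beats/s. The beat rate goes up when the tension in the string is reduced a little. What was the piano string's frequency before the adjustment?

|f − 803.0| = 3.5, so the piano string was at either 799.5 Hz or 806.5 Hz.
Lower tension means lower frequency; the adjustment lowers the piano string's frequency.
The beat rate rose, so the adjustment moved the piano string further from 803.0 Hz — it was already below the reference.

799.5 Hz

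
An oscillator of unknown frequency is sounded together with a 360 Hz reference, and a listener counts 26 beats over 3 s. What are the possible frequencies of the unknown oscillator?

351.3333 Hz or 368.6667 Hz

Beat frequency = 26/3 = 8.6667 Hz.
|f − 360| = 8.6667, so f = 360 ± 8.6667.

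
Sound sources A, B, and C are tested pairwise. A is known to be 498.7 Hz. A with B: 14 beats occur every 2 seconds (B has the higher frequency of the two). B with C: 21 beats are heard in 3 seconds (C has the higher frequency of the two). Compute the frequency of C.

A–B: Beat frequency = 14/2 = 7 Hz.
B is above A, so f_B = 498.7 + 7 = 505.7 Hz.
B–C: Beat frequency = 21/3 = 7 Hz.
C is above B, so f_C = 505.7 + 7 = 512.7 Hz.

512.7 Hz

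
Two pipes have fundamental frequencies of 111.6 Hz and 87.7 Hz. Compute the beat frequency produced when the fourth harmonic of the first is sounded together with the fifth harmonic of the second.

Fourth harmonic of the first: 4·111.6 = 446.4 Hz.
Fifth harmonic of the second: 5·87.7 = 438.5 Hz.
f_beat = |446.4 − 438.5| = 7.9 Hz.

7.9 Hz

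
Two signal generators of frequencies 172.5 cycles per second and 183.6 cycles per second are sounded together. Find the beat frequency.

f_beat = |f₁ − f₂|.
|172.5 − 183.6| = 11.1 Hz.

11.1 Hz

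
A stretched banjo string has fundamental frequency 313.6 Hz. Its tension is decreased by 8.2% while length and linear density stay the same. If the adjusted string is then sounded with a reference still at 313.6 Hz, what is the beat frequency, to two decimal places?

13.13 Hz

For a string, f ∝ √T, so the new frequency is 313.6·√0.918 = 300.4674 Hz.
f_beat = |300.4674 − 313.6| = 13.13 Hz.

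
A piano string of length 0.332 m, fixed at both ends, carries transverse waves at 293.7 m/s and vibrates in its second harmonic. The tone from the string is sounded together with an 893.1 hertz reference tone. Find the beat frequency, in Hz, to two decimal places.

For a string fixed at both ends, f_n = n·v/(2L) = 2·293.7/(2·0.332) = 884.6386 Hz.
f_beat = |884.6386 − 893.1| = 8.46 Hz.

8.46 Hz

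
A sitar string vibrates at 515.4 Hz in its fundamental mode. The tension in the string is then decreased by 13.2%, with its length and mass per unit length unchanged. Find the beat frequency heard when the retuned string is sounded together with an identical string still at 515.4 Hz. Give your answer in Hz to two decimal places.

For a string, f ∝ √T, so the new frequency is 515.4·√0.868 = 480.1802 Hz.
f_beat = |480.1802 − 515.4| = 35.22 Hz.

35.22 Hz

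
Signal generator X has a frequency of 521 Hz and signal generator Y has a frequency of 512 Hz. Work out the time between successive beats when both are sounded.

0.111 s

f_beat = |521 − 512| = 9 Hz.
Beat period T = 1 / f_beat = 1 / 9 s.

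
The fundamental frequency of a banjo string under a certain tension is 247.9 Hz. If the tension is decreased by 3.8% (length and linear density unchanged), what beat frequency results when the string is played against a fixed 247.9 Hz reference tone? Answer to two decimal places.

For a string, f ∝ √T, so the new frequency is 247.9·√0.962 = 243.1443 Hz.
f_beat = |243.1443 − 247.9| = 4.76 Hz.

4.76 Hz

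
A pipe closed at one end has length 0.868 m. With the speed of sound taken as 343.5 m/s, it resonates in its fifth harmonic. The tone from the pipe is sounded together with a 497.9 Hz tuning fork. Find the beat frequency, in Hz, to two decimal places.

3.23 Hz

Closed pipe (odd harmonics): f_n = n·v/(4L) = 5·343.5/(4·0.868) = 494.6717 Hz.
f_beat = |494.6717 − 497.9| = 3.23 Hz.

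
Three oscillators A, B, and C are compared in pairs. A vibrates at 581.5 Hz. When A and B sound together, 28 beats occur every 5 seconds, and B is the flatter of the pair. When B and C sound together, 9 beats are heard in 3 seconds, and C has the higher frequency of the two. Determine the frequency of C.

578.9 Hz

A–B: Beat frequency = 28/5 = 5.6 Hz.
B is below A, so f_B = 581.5 − 5.6 = 575.9 Hz.
B–C: Beat frequency = 9/3 = 3 Hz.
C is above B, so f_C = 575.9 + 3 = 578.9 Hz.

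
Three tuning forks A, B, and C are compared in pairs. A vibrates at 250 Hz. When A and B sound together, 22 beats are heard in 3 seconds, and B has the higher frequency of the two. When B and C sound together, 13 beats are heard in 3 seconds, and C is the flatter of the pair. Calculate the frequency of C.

A–B: Beat frequency = 22/3 = 7.3333 Hz.
B is above A, so f_B = 250 + 7.3333 = 257.3333 Hz.
B–C: Beat frequency = 13/3 = 4.3333 Hz.
C is below B, so f_C = 257.3333 − 4.3333 = 253 Hz.

253 Hz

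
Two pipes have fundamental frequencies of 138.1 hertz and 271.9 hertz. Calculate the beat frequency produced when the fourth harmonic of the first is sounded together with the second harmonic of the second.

8.6 Hz

Fourth harmonic of the first: 4·138.1 = 552.4 Hz.
Second harmonic of the second: 2·271.9 = 543.8 Hz.
f_beat = |552.4 − 543.8| = 8.6 Hz.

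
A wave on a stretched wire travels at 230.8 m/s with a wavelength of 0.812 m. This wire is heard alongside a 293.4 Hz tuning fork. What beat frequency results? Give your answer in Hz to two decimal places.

Source frequency f = v/λ = 230.8/0.812 = 284.2365 Hz.
f_beat = |284.2365 − 293.4| = 9.16 Hz.

9.16 Hz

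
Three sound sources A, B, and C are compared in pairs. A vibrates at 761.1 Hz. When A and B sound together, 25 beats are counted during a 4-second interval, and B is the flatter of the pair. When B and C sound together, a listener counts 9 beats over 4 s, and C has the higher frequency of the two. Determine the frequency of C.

A–B: Beat frequency = 25/4 = 6.25 Hz.
B is below A, so f_B = 761.1 − 6.25 = 754.85 Hz.
B–C: Beat frequency = 9/4 = 2.25 Hz.
C is above B, so f_C = 754.85 + 2.25 = 757.1 Hz.

757.1 Hz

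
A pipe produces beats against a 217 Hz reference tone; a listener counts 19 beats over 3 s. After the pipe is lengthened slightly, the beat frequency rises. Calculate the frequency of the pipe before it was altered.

210.6667 Hz

Beat frequency = 19/3 = 6.3333 Hz.
|f − 217| = 6.3333, so the pipe was at either 210.6667 Hz or 223.3333 Hz.
A longer pipe has a lower fundamental; the adjustment lowers the pipe's frequency.
The beat rate rose, so the adjustment moved the pipe further from 217 Hz — it was already below the reference.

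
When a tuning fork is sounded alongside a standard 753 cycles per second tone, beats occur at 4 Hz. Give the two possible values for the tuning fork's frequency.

749 Hz or 757 Hz

|f − 753| = 4, so f = 753 ± 4.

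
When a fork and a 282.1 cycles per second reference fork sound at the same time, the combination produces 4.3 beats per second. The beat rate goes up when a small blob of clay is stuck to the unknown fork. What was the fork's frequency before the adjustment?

277.8 Hz

|f − 282.1| = 4.3, so the fork was at either 277.8 Hz or 286.4 Hz.
Adding mass to a fork lowers its frequency; the adjustment lowers the fork's frequency.
The beat rate rose, so the adjustment moved the fork further from 282.1 Hz — it was already below the reference.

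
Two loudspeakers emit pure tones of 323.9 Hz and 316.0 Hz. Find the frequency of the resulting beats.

7.9 Hz

f_beat = |f₁ − f₂|.
|323.9 − 316.0| = 7.9 Hz.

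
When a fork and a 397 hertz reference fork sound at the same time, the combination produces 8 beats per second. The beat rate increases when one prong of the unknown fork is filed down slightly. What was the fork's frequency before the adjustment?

405 Hz

|f − 397| = 8, so the fork was at either 389 Hz or 405 Hz.
Filing a prong removes mass and raises the fork's frequency; the adjustment raises the fork's frequency.
The beat rate rose, so the adjustment moved the fork further from 397 Hz — it was already above the reference.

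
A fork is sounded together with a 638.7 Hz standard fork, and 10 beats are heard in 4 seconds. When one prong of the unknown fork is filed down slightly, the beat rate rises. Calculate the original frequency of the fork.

Beat frequency = 10/4 = 2.5 Hz.
|f − 638.7| = 2.5, so the fork was at either 636.2 Hz or 641.2 Hz.
Filing a prong removes mass and raises the fork's frequency; the adjustment raises the fork's frequency.
The beat rate rose, so the adjustment moved the fork further from 638.7 Hz — it was already above the reference.

641.2 Hz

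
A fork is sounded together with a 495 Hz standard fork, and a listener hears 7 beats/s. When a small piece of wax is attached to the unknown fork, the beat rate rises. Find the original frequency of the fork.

|f − 495| = 7, so the fork was at either 488 Hz or 502 Hz.
Loading a fork with wax lowers its frequency; the adjustment lowers the fork's frequency.
The beat rate rose, so the adjustment moved the fork further from 495 Hz — it was already below the reference.

488 Hz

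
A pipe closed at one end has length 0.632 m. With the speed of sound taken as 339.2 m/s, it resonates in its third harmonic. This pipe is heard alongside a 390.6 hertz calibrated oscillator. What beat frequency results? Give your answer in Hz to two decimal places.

Closed pipe (odd harmonics): f_n = n·v/(4L) = 3·339.2/(4·0.632) = 402.5316 Hz.
f_beat = |402.5316 − 390.6| = 11.93 Hz.

11.93 Hz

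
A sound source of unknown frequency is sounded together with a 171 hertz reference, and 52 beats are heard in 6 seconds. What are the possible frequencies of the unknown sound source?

162.3333 Hz or 179.6667 Hz

Beat frequency = 52/6 = 8.6667 Hz.
|f − 171| = 8.6667, so f = 171 ± 8.6667.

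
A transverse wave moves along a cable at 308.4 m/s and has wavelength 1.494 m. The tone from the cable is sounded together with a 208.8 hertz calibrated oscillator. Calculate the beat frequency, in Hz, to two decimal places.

Source frequency f = v/λ = 308.4/1.494 = 206.4257 Hz.
f_beat = |206.4257 − 208.8| = 2.37 Hz.

2.37 Hz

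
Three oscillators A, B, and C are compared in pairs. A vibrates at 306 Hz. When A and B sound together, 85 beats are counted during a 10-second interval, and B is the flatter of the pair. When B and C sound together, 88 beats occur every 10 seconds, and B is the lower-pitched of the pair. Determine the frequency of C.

A–B: Beat frequency = 85/10 = 8.5 Hz.
B is below A, so f_B = 306 − 8.5 = 297.5 Hz.
B–C: Beat frequency = 88/10 = 8.8 Hz.
C is above B, so f_C = 297.5 + 8.8 = 306.3 Hz.

306.3 Hz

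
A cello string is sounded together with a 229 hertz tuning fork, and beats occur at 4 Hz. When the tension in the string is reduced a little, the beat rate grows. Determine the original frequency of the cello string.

225 Hz

|f − 229| = 4, so the cello string was at either 225 Hz or 233 Hz.
Lower tension means lower frequency; the adjustment lowers the cello string's frequency.
The beat rate rose, so the adjustment moved the cello string further from 229 Hz — it was already below the reference.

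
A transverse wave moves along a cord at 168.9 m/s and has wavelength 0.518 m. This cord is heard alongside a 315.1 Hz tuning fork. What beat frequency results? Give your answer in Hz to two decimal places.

Source frequency f = v/λ = 168.9/0.518 = 326.0618 Hz.
f_beat = |326.0618 − 315.1| = 10.96 Hz.

10.96 Hz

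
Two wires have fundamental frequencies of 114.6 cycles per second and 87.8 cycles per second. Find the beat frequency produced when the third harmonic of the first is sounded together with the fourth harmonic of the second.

7.4 Hz

Third harmonic of the first: 3·114.6 = 343.8 Hz.
Fourth harmonic of the second: 4·87.8 = 351.2 Hz.
f_beat = |343.8 − 351.2| = 7.4 Hz.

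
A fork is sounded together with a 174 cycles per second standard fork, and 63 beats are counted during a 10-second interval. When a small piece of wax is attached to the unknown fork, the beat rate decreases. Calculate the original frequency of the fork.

Beat frequency = 63/10 = 6.3 Hz.
|f − 174| = 6.3, so the fork was at either 167.7 Hz or 180.3 Hz.
Loading a fork with wax lowers its frequency; the adjustment lowers the fork's frequency.
The beat rate fell, so the adjustment moved the fork toward 174 Hz — it must have started above the reference.

180.3 Hz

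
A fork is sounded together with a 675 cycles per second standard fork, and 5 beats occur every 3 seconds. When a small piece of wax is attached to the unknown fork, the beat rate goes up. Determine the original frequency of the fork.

Beat frequency = 5/3 = 1.6667 Hz.
|f − 675| = 1.6667, so the fork was at either 673.3333 Hz or 676.6667 Hz.
Loading a fork with wax lowers its frequency; the adjustment lowers the fork's frequency.
The beat rate rose, so the adjustment moved the fork further from 675 Hz — it was already below the reference.

673.3333 Hz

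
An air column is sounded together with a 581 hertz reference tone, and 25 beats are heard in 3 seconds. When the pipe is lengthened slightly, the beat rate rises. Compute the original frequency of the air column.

Beat frequency = 25/3 = 8.3333 Hz.
|f − 581| = 8.3333, so the air column was at either 572.6667 Hz or 589.3333 Hz.
A longer pipe has a lower fundamental; the adjustment lowers the air column's frequency.
The beat rate rose, so the adjustment moved the air column further from 581 Hz — it was already below the reference.

572.6667 Hz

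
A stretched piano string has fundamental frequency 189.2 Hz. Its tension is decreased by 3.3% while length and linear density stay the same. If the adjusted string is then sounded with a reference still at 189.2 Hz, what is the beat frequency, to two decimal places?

For a string, f ∝ √T, so the new frequency is 189.2·√0.967 = 186.0520 Hz.
f_beat = |186.0520 − 189.2| = 3.15 Hz.

3.15 Hz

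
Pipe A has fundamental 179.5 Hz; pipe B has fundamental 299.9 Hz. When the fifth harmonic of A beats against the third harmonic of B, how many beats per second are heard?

2.2 Hz

Fifth harmonic of the first: 5·179.5 = 897.5 Hz.
Third harmonic of the second: 3·299.9 = 899.7 Hz.
f_beat = |897.5 − 899.7| = 2.2 Hz.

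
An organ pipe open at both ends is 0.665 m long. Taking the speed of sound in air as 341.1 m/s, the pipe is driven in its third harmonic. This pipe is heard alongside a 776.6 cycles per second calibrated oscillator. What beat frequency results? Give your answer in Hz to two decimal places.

Open pipe: f_n = n·v/(2L) = 3·341.1/(2·0.665) = 769.3985 Hz.
f_beat = |769.3985 − 776.6| = 7.20 Hz.

7.20 Hz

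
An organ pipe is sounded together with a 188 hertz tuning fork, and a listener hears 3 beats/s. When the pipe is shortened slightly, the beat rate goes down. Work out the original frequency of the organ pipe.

|f − 188| = 3, so the organ pipe was at either 185 Hz or 191 Hz.
A shorter pipe has a higher fundamental; the adjustment raises the organ pipe's frequency.
The beat rate fell, so the adjustment moved the organ pipe toward 188 Hz — it must have started below the reference.

185 Hz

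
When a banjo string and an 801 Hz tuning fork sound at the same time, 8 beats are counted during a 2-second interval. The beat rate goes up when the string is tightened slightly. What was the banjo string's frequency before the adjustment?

805 Hz

Beat frequency = 8/2 = 4 Hz.
|f − 801| = 4, so the banjo string was at either 797 Hz or 805 Hz.
Increasing tension raises a string's frequency; the adjustment raises the banjo string's frequency.
The beat rate rose, so the adjustment moved the banjo string further from 801 Hz — it was already above the reference.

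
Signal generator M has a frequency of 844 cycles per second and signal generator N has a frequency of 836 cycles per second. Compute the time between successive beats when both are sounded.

f_beat = |844 − 836| = 8 Hz.
Beat period T = 1 / f_beat = 1 / 8 s.

0.125 s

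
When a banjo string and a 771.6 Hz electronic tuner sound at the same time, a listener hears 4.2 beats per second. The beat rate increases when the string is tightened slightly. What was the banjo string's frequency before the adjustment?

|f − 771.6| = 4.2, so the banjo string was at either 767.4 Hz or 775.8 Hz.
Increasing tension raises a string's frequency; the adjustment raises the banjo string's frequency.
The beat rate rose, so the adjustment moved the banjo string further from 771.6 Hz — it was already above the reference.

775.8 Hz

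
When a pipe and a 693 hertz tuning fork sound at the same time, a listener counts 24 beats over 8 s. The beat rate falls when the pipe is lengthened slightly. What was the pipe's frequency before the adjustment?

Beat frequency = 24/8 = 3 Hz.
|f − 693| = 3, so the pipe was at either 690 Hz or 696 Hz.
A longer pipe has a lower fundamental; the adjustment lowers the pipe's frequency.
The beat rate fell, so the adjustment moved the pipe toward 693 Hz — it must have started above the reference.

696 Hz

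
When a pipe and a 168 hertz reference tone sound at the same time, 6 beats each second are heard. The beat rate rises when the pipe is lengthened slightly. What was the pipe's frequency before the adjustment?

162 Hz

|f − 168| = 6, so the pipe was at either 162 Hz or 174 Hz.
A longer pipe has a lower fundamental; the adjustment lowers the pipe's frequency.
The beat rate rose, so the adjustment moved the pipe further from 168 Hz — it was already below the reference.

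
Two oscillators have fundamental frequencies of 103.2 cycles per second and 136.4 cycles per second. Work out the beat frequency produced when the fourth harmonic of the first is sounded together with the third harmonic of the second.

Fourth harmonic of the first: 4·103.2 = 412.8 Hz.
Third harmonic of the second: 3·136.4 = 409.2 Hz.
f_beat = |412.8 − 409.2| = 3.6 Hz.

3.6 Hz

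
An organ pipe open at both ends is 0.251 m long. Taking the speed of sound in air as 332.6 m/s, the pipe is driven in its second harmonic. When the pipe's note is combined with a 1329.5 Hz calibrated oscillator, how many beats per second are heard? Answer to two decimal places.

Open pipe: f_n = n·v/(2L) = 2·332.6/(2·0.251) = 1325.0996 Hz.
f_beat = |1325.0996 − 1329.5| = 4.40 Hz.

4.40 Hz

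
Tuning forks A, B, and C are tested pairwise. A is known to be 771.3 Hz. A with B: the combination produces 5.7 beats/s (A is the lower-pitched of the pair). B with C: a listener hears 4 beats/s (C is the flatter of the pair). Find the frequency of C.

773 Hz

B is above A, so f_B = 771.3 + 5.7 = 777 Hz.
C is below B, so f_C = 777 − 4 = 773 Hz.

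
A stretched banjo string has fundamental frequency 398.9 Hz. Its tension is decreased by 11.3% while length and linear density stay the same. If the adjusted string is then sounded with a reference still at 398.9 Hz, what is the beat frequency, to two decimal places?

23.21 Hz

For a string, f ∝ √T, so the new frequency is 398.9·√0.887 = 375.6867 Hz.
f_beat = |375.6867 − 398.9| = 23.21 Hz.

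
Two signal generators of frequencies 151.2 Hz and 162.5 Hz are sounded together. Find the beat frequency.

f_beat = |f₁ − f₂|.
|151.2 − 162.5| = 11.3 Hz.

11.3 Hz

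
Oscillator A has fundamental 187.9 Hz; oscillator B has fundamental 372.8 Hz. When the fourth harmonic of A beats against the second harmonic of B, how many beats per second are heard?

6.0 Hz

Fourth harmonic of the first: 4·187.9 = 751.6 Hz.
Second harmonic of the second: 2·372.8 = 745.6 Hz.
f_beat = |751.6 − 745.6| = 6.0 Hz.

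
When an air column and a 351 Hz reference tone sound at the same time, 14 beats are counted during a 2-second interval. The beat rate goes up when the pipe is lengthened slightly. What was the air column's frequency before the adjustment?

Beat frequency = 14/2 = 7 Hz.
|f − 351| = 7, so the air column was at either 344 Hz or 358 Hz.
A longer pipe has a lower fundamental; the adjustment lowers the air column's frequency.
The beat rate rose, so the adjustment moved the air column further from 351 Hz — it was already below the reference.

344 Hz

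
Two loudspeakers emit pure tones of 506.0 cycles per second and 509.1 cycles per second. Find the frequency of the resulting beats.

Beats arise from superposition of two nearby frequencies; the beat rate is |f₁ − f₂|.
|506.0 − 509.1| = 3.1 Hz.

3.1 Hz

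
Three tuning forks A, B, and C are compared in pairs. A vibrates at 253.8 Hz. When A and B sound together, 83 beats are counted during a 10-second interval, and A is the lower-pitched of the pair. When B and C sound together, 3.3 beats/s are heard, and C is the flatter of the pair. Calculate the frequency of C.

A–B: Beat frequency = 83/10 = 8.3 Hz.
B is above A, so f_B = 253.8 + 8.3 = 262.1 Hz.
C is below B, so f_C = 262.1 − 3.3 = 258.8 Hz.

258.8 Hz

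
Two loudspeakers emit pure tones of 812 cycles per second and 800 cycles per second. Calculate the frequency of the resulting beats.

Beats arise from superposition of two nearby frequencies; the beat rate is |f₁ − f₂|.
|812 − 800| = 12 Hz.

12 Hz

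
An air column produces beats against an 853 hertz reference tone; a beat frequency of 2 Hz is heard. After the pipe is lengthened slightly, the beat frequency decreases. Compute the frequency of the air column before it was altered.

855 Hz

|f − 853| = 2, so the air column was at either 851 Hz or 855 Hz.
A longer pipe has a lower fundamental; the adjustment lowers the air column's frequency.
The beat rate fell, so the adjustment moved the air column toward 853 Hz — it must have started above the reference.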